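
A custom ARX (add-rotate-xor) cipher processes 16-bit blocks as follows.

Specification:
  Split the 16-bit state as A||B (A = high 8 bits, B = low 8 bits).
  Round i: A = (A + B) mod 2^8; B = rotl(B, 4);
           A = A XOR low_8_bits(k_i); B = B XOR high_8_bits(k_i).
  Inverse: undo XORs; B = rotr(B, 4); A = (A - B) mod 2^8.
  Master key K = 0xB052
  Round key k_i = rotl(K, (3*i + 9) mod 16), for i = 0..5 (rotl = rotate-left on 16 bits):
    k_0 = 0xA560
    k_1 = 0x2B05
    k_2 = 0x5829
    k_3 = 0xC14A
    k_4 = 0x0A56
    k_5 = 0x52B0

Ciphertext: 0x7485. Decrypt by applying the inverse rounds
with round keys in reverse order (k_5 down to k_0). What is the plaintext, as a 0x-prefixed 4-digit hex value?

0xB942

s_0 = ciphertext = 0x7485
s_1 = InvRound(s_0, k_5) = 0x477D
s_2 = InvRound(s_1, k_4) = 0x9A77
s_3 = InvRound(s_2, k_3) = 0x656B
s_4 = InvRound(s_3, k_2) = 0x1933
s_5 = InvRound(s_4, k_1) = 0x9B81
s_6 = InvRound(s_5, k_0) = 0xB942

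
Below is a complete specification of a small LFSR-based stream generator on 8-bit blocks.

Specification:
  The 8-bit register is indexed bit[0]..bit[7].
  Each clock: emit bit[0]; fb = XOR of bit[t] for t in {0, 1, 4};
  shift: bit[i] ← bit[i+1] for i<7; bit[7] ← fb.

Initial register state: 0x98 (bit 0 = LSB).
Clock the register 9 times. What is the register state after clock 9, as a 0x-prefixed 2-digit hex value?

0xC6

reg_0 = 0x98
clock 1: out=0, reg = 0xCC
clock 2: out=0, reg = 0x66
clock 3: out=0, reg = 0xB3
clock 4: out=1, reg = 0xD9
clock 5: out=1, reg = 0x6C
clock 6: out=0, reg = 0x36
clock 7: out=0, reg = 0x1B
clock 8: out=1, reg = 0x8D
clock 9: out=1, reg = 0xC6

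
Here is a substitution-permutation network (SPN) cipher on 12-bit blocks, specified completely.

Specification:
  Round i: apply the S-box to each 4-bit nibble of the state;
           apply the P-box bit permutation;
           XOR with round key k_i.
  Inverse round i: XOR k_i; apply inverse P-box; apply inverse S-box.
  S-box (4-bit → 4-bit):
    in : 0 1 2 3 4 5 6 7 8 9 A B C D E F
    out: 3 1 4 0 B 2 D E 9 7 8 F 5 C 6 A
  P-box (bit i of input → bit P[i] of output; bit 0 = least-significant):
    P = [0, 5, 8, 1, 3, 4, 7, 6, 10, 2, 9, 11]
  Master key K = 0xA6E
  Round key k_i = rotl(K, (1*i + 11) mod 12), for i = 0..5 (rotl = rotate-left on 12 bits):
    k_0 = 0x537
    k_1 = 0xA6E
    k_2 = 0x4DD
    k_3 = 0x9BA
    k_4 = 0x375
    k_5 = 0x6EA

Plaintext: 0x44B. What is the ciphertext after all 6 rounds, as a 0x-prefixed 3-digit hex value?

0xD7E

s_0 = plaintext = 0x44B
s_1 = Round(s_0, k_0) = 0x848
s_2 = Round(s_1, k_1) = 0x635
s_3 = Round(s_2, k_2) = 0xAFD
s_4 = Round(s_3, k_3) = 0x0E8
s_5 = Round(s_4, k_4) = 0x7E2
s_6 = Round(s_5, k_5) = 0xD7E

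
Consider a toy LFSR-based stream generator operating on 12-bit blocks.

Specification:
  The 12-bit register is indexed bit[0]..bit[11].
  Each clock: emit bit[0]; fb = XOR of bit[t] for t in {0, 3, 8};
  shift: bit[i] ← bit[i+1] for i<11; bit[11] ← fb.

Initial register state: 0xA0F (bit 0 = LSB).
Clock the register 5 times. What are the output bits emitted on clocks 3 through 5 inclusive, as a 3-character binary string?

reg_0 = 0xA0F
clock 1: out=1, reg = 0x507
clock 2: out=1, reg = 0x283
clock 3: out=1, reg = 0x941
clock 4: out=1, reg = 0x4A0
clock 5: out=0, reg = 0x250

110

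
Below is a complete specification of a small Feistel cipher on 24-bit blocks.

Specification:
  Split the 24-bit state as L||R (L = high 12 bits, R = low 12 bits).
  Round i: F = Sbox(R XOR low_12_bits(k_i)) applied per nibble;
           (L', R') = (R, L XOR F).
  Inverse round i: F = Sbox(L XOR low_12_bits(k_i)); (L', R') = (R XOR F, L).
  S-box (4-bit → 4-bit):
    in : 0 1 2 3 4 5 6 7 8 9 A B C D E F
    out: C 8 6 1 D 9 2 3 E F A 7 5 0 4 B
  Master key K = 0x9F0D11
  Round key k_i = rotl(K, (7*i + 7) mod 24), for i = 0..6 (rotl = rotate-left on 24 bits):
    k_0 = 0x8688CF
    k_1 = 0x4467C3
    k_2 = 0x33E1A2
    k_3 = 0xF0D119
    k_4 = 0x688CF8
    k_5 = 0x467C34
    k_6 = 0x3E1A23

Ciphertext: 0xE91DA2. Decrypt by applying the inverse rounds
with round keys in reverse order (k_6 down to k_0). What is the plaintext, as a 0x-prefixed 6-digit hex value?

s_0 = ciphertext = 0xE91DA2
s_1 = InvRound(s_0, k_6) = 0x0D4E91
s_2 = InvRound(s_1, k_5) = 0xBDD0D4
s_3 = InvRound(s_2, k_4) = 0x3BDBDD
s_4 = InvRound(s_3, k_3) = 0xD703BD
s_5 = InvRound(s_4, k_2) = 0x6BBD70
s_6 = InvRound(s_5, k_1) = 0x54E6BB
s_7 = InvRound(s_6, k_0) = 0x65354E

0x65354E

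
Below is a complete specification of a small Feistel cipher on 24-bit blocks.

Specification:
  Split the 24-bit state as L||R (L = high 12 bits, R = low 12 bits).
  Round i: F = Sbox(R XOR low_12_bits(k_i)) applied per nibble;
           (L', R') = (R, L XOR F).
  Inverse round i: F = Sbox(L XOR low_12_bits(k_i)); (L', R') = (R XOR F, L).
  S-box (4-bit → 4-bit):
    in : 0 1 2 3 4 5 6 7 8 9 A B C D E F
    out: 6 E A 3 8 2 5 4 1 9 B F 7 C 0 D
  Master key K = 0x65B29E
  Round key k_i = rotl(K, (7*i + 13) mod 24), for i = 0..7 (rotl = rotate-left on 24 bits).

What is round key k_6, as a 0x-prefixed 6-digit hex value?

0xD94F32

K = 0x65B29E
k_0 = rotl(K, (7*0+13) mod 24) = rotl(K, 13) = 0x53CCB6
k_1 = rotl(K, (7*1+13) mod 24) = rotl(K, 20) = 0xE65B29
k_2 = rotl(K, (7*2+13) mod 24) = rotl(K, 3) = 0x2D94F3
k_3 = rotl(K, (7*3+13) mod 24) = rotl(K, 10) = 0xCA7996
k_4 = rotl(K, (7*4+13) mod 24) = rotl(K, 17) = 0x3CCB65
k_5 = rotl(K, (7*5+13) mod 24) = rotl(K, 0) = 0x65B29E
k_6 = rotl(K, (7*6+13) mod 24) = rotl(K, 7) = 0xD94F32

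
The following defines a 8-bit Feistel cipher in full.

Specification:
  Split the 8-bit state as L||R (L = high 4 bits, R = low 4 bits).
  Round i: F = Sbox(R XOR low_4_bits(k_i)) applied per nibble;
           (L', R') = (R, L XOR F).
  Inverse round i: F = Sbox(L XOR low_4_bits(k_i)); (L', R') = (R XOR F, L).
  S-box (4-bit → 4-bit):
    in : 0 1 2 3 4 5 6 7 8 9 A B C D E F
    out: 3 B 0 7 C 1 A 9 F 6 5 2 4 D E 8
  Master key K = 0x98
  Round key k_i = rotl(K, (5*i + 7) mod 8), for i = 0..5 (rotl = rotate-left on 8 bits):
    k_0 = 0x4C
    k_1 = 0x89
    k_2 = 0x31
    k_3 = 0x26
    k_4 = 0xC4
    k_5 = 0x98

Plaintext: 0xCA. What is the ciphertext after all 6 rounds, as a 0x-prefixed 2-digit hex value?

s_0 = plaintext = 0xCA
s_1 = Round(s_0, k_0) = 0xA6
s_2 = Round(s_1, k_1) = 0x62
s_3 = Round(s_2, k_2) = 0x21
s_4 = Round(s_3, k_3) = 0x1B
s_5 = Round(s_4, k_4) = 0xB9
s_6 = Round(s_5, k_5) = 0x90

0x90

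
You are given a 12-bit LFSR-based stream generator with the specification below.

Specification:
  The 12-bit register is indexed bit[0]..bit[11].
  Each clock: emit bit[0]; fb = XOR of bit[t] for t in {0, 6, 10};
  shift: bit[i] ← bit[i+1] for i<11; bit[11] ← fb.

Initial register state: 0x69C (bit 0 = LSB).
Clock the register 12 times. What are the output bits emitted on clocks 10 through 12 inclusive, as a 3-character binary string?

reg_0 = 0x69C
clock 1: out=0, reg = 0xB4E
clock 2: out=0, reg = 0xDA7
clock 3: out=1, reg = 0x6D3
clock 4: out=1, reg = 0xB69
clock 5: out=1, reg = 0x5B4
clock 6: out=0, reg = 0xADA
clock 7: out=0, reg = 0xD6D
clock 8: out=1, reg = 0xEB6
clock 9: out=0, reg = 0xF5B
clock 10: out=1, reg = 0xFAD
clock 11: out=1, reg = 0x7D6
clock 12: out=0, reg = 0x3EB

110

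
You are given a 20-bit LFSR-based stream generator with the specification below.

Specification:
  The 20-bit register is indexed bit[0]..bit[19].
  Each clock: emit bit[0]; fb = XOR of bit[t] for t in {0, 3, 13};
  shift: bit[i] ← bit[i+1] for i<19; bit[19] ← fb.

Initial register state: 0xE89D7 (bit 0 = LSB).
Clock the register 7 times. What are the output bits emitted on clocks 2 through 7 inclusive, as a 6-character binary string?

110101

reg_0 = 0xE89D7
clock 1: out=1, reg = 0xF44EB
clock 2: out=1, reg = 0x7A275
clock 3: out=1, reg = 0x3D13A
clock 4: out=0, reg = 0x9E89D
clock 5: out=1, reg = 0xCF44E
clock 6: out=0, reg = 0x67A27
clock 7: out=1, reg = 0x33D13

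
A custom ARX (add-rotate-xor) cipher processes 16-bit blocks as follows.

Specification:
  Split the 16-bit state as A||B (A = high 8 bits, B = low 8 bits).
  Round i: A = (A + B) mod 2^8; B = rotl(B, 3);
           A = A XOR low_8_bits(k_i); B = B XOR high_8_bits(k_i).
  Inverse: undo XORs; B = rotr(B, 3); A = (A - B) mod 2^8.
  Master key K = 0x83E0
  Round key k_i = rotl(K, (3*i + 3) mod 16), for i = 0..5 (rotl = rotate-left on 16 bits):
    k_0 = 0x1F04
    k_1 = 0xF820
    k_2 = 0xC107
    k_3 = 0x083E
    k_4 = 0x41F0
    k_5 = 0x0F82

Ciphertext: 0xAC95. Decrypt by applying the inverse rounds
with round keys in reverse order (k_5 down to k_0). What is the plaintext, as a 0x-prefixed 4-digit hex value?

s_0 = ciphertext = 0xAC95
s_1 = InvRound(s_0, k_5) = 0xDB53
s_2 = InvRound(s_1, k_4) = 0xE942
s_3 = InvRound(s_2, k_3) = 0x8E49
s_4 = InvRound(s_3, k_2) = 0x7811
s_5 = InvRound(s_4, k_1) = 0x1B3D
s_6 = InvRound(s_5, k_0) = 0xDB44

0xDB44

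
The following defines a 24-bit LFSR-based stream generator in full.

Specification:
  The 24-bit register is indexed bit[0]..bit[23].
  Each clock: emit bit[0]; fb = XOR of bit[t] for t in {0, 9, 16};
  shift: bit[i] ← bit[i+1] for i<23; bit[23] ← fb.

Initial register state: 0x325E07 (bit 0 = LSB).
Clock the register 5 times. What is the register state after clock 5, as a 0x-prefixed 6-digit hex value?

0xD192F0

reg_0 = 0x325E07
clock 1: out=1, reg = 0x192F03
clock 2: out=1, reg = 0x8C9781
clock 3: out=1, reg = 0x464BC0
clock 4: out=0, reg = 0xA325E0
clock 5: out=0, reg = 0xD192F0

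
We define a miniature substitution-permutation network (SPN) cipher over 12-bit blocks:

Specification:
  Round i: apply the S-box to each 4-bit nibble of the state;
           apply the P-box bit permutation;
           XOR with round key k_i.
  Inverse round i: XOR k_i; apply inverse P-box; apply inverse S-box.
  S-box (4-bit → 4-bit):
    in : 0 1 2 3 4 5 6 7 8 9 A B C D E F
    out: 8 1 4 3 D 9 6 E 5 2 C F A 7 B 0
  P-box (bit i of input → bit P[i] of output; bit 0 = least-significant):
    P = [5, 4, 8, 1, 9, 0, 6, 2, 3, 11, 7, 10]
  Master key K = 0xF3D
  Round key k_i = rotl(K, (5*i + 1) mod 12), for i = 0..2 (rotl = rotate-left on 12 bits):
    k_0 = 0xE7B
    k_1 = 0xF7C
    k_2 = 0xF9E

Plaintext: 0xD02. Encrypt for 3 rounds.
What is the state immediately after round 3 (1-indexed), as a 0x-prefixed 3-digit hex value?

0xD29

s_0 = plaintext = 0xD02
s_1 = Round(s_0, k_0) = 0x7F7
s_2 = Round(s_1, k_1) = 0x2EE
s_3 = Round(s_2, k_2) = 0xD29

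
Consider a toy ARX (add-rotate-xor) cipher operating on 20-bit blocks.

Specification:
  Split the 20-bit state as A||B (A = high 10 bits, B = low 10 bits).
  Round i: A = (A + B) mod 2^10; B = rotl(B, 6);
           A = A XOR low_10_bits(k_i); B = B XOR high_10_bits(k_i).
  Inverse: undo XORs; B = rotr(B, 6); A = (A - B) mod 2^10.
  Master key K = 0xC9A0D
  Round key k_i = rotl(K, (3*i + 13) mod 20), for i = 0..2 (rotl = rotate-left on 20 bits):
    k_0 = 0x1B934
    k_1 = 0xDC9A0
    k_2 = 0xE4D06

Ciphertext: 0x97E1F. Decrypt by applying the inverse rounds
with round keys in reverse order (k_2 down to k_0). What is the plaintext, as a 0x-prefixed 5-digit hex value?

0x3160C

s_0 = ciphertext = 0x97E1F
s_1 = InvRound(s_0, k_2) = 0xA4CC6
s_2 = InvRound(s_1, k_1) = 0xF974E
s_3 = InvRound(s_2, k_0) = 0x3160C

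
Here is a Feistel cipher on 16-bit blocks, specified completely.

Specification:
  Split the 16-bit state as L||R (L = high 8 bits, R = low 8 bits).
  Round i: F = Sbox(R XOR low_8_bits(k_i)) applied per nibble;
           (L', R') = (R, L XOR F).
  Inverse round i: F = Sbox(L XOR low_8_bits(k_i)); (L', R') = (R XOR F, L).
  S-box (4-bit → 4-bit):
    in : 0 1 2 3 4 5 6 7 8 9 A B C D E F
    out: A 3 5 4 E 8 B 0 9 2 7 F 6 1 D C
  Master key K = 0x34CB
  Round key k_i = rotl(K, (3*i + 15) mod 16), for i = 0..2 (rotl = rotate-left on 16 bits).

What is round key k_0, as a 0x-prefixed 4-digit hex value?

0x9A65

K = 0x34CB
k_0 = rotl(K, (3*0+15) mod 16) = rotl(K, 15) = 0x9A65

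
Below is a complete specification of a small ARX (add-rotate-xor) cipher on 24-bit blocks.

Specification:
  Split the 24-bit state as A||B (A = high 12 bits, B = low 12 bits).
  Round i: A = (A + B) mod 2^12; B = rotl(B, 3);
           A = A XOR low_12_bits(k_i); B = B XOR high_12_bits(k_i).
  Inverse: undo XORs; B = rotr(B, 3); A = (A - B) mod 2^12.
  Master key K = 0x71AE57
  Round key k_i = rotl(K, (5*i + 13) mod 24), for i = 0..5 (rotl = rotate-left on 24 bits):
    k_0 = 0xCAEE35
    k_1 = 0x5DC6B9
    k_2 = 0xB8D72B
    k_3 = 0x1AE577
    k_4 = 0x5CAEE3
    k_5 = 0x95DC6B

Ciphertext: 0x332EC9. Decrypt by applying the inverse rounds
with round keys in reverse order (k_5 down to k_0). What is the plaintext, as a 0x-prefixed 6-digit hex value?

s_0 = ciphertext = 0x332EC9
s_1 = InvRound(s_0, k_5) = 0x6678F2
s_2 = InvRound(s_1, k_4) = 0x6DD1A7
s_3 = InvRound(s_2, k_3) = 0x1A9201
s_4 = InvRound(s_3, k_2) = 0xD51931
s_5 = InvRound(s_4, k_1) = 0x04BB9D
s_6 = InvRound(s_5, k_0) = 0x7986E6

0x7986E6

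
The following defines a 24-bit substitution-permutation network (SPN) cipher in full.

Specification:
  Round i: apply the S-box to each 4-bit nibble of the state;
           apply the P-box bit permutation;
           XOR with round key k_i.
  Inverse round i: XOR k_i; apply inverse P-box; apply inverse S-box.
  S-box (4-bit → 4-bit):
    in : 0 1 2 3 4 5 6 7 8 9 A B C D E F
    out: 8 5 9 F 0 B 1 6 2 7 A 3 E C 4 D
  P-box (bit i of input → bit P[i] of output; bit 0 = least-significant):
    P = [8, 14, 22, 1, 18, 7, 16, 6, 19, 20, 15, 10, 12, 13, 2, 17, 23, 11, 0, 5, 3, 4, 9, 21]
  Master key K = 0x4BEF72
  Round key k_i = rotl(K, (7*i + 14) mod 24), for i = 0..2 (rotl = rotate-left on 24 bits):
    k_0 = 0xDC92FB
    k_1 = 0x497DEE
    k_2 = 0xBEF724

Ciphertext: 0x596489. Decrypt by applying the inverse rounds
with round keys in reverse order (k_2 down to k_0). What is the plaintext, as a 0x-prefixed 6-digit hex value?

s_0 = ciphertext = 0x596489
s_1 = InvRound(s_0, k_2) = 0xFFFE91
s_2 = InvRound(s_1, k_1) = 0x3FD722
s_3 = InvRound(s_2, k_0) = 0x5100C9

0x5100C9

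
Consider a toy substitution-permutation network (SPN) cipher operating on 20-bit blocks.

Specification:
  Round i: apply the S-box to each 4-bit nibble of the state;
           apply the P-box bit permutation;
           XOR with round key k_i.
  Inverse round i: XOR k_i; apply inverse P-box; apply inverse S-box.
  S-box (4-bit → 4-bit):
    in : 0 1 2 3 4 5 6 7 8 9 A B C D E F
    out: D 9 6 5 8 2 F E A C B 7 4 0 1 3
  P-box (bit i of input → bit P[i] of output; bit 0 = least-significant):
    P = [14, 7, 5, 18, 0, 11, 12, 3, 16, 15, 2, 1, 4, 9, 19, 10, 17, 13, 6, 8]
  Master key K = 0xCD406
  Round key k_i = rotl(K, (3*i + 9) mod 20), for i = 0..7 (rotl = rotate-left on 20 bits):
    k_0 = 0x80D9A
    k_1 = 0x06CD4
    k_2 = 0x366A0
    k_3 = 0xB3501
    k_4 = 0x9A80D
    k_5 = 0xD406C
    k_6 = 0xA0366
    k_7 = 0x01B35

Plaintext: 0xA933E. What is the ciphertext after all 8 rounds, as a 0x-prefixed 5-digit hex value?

s_0 = plaintext = 0xA933E
s_1 = Round(s_0, k_0) = 0x3789F
s_2 = Round(s_1, k_1) = 0xABA1E
s_3 = Round(s_2, k_2) = 0x885BB
s_4 = Round(s_3, k_3) = 0xBCAA0
s_5 = Round(s_4, k_4) = 0x64066
s_6 = Round(s_5, k_5) = 0xA3D83
s_7 = Round(s_6, k_6) = 0x06A5E
s_8 = Round(s_7, k_7) = 0xBD467

0xBD467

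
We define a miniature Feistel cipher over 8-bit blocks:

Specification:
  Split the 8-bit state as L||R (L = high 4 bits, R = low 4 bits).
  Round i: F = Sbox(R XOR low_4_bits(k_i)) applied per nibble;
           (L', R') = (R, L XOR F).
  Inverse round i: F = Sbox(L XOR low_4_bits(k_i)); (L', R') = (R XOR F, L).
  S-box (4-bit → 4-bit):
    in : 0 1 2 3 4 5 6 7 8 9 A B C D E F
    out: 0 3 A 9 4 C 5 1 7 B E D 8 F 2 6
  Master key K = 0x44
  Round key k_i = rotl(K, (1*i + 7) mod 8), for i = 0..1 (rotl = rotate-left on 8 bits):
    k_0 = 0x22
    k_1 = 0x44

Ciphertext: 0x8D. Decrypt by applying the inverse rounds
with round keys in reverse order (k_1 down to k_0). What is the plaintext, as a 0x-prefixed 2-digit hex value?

s_0 = ciphertext = 0x8D
s_1 = InvRound(s_0, k_1) = 0x58
s_2 = InvRound(s_1, k_0) = 0x95

0x95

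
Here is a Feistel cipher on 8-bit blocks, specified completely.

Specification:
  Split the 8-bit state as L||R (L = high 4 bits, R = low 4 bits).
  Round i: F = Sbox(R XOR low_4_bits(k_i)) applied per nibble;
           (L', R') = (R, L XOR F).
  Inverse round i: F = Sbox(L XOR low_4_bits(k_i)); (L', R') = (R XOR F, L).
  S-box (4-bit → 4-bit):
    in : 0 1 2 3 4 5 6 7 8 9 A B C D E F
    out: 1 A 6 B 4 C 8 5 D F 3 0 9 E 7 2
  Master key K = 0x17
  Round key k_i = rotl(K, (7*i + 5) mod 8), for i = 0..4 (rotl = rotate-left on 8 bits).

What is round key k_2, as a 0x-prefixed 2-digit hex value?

0xB8

K = 0x17
k_0 = rotl(K, (7*0+5) mod 8) = rotl(K, 5) = 0xE2
k_1 = rotl(K, (7*1+5) mod 8) = rotl(K, 4) = 0x71
k_2 = rotl(K, (7*2+5) mod 8) = rotl(K, 3) = 0xB8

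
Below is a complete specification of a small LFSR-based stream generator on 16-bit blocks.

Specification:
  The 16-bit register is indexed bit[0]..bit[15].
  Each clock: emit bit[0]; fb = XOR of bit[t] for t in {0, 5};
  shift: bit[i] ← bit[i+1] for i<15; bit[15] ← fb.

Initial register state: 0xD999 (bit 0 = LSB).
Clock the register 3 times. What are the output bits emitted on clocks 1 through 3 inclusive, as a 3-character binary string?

100

reg_0 = 0xD999
clock 1: out=1, reg = 0xECCC
clock 2: out=0, reg = 0x7666
clock 3: out=0, reg = 0xBB33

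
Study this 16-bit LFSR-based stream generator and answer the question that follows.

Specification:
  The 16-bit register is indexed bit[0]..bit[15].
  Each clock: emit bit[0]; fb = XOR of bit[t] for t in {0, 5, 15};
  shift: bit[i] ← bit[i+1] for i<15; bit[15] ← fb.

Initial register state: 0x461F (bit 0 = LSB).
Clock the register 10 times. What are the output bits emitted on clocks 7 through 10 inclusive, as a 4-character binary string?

0001

reg_0 = 0x461F
clock 1: out=1, reg = 0xA30F
clock 2: out=1, reg = 0x5187
clock 3: out=1, reg = 0xA8C3
clock 4: out=1, reg = 0x5461
clock 5: out=1, reg = 0x2A30
clock 6: out=0, reg = 0x9518
clock 7: out=0, reg = 0xCA8C
clock 8: out=0, reg = 0xE546
clock 9: out=0, reg = 0xF2A3
clock 10: out=1, reg = 0xF951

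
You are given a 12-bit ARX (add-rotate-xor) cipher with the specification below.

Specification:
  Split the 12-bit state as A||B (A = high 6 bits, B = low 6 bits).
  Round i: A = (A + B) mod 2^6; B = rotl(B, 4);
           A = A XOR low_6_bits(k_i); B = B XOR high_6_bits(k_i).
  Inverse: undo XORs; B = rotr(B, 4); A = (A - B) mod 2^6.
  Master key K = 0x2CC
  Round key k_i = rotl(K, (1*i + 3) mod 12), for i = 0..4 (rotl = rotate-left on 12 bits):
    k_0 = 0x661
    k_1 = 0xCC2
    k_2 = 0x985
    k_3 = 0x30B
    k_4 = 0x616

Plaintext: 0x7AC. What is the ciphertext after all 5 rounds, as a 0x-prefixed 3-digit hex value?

s_0 = plaintext = 0x7AC
s_1 = Round(s_0, k_0) = 0xAD2
s_2 = Round(s_1, k_1) = 0xFD7
s_3 = Round(s_2, k_2) = 0x4D3
s_4 = Round(s_3, k_3) = 0xB78
s_5 = Round(s_4, k_4) = 0xCD6

0xCD6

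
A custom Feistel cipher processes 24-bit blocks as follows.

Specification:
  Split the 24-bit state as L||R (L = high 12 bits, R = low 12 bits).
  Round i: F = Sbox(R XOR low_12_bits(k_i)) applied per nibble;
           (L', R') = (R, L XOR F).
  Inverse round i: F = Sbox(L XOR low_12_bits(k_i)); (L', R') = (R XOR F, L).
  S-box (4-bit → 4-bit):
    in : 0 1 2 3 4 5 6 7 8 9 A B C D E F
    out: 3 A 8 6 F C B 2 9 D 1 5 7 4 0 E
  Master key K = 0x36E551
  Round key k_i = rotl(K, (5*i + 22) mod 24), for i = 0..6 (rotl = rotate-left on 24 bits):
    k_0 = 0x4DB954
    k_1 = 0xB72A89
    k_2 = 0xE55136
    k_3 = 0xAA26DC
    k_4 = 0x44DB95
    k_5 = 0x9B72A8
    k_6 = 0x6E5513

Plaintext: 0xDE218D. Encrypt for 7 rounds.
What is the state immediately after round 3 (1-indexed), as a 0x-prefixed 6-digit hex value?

0x1067CC

s_0 = plaintext = 0xDE218D
s_1 = Round(s_0, k_0) = 0x18D4AF
s_2 = Round(s_1, k_1) = 0x4AF106
s_3 = Round(s_2, k_2) = 0x1067CC
s_4 = Round(s_3, k_3) = 0x7CCBA5
s_5 = Round(s_4, k_4) = 0xBA54AF
s_6 = Round(s_5, k_5) = 0x4AF097
s_7 = Round(s_6, k_6) = 0x097830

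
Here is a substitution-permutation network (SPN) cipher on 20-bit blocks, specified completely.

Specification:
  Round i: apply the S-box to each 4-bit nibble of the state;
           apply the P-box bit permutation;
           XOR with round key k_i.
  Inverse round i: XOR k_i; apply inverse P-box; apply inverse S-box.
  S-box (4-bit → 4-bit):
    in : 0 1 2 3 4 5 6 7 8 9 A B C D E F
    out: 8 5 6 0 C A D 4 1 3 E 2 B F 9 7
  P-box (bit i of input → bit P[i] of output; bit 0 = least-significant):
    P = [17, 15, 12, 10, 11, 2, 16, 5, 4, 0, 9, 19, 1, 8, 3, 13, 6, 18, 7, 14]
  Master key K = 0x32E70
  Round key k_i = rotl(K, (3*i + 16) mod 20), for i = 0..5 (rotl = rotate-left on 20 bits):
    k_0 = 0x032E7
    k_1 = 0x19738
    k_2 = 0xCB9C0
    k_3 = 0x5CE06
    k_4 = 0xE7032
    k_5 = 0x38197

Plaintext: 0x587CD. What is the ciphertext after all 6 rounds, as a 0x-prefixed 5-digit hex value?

0x2705A

s_0 = plaintext = 0x587CD
s_1 = Round(s_0, k_0) = 0x6ECC1
s_2 = Round(s_1, k_1) = 0xBEFCF
s_3 = Round(s_2, k_2) = 0xA03F7
s_4 = Round(s_3, k_3) = 0x0B682
s_5 = Round(s_4, k_4) = 0x6AB22
s_6 = Round(s_5, k_5) = 0x2705A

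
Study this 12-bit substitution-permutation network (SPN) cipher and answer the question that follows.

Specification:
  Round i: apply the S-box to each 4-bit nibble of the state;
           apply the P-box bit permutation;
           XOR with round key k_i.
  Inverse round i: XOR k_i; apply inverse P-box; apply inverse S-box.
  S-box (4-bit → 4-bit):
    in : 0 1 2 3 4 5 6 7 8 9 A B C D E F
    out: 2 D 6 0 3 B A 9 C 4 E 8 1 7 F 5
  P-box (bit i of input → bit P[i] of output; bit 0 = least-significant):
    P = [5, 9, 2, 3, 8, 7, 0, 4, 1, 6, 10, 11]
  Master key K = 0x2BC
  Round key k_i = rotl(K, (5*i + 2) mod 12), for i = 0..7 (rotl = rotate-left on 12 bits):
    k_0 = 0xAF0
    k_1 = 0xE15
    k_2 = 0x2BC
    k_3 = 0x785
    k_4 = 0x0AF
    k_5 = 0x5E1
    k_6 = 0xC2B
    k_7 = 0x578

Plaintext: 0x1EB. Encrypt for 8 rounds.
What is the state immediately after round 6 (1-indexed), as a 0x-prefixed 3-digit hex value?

s_0 = plaintext = 0x1EB
s_1 = Round(s_0, k_0) = 0x76B
s_2 = Round(s_1, k_1) = 0x68F
s_3 = Round(s_2, k_2) = 0xAC9
s_4 = Round(s_3, k_3) = 0xAC1
s_5 = Round(s_4, k_4) = 0xDC3
s_6 = Round(s_5, k_5) = 0x0A3
s_7 = Round(s_6, k_6) = 0xCFA
s_8 = Round(s_7, k_7) = 0x677

0x0A3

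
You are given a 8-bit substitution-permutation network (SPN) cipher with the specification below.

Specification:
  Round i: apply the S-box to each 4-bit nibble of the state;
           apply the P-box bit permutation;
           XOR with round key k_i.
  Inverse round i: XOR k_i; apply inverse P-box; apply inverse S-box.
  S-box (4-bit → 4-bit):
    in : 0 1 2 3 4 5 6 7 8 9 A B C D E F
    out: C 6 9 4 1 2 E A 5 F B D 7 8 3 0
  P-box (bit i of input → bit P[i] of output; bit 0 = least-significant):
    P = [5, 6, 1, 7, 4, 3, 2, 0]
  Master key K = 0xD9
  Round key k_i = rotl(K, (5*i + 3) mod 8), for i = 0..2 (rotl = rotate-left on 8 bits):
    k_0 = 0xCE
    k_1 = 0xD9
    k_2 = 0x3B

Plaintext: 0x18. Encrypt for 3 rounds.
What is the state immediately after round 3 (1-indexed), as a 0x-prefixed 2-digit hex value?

0x29

s_0 = plaintext = 0x18
s_1 = Round(s_0, k_0) = 0xE0
s_2 = Round(s_1, k_1) = 0x43
s_3 = Round(s_2, k_2) = 0x29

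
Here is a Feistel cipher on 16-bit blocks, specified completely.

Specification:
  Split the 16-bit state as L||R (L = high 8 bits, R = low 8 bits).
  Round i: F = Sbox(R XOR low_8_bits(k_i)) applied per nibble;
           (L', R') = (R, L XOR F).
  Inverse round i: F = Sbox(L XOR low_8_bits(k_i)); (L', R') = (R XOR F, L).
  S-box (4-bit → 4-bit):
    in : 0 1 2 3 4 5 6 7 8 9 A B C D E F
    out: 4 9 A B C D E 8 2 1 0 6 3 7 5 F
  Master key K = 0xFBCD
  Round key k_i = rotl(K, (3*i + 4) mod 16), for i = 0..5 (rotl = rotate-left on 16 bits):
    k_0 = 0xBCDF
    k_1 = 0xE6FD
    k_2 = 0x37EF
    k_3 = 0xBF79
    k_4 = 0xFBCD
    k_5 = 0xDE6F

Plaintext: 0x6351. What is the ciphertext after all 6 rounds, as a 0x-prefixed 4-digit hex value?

s_0 = plaintext = 0x6351
s_1 = Round(s_0, k_0) = 0x5146
s_2 = Round(s_1, k_1) = 0x4637
s_3 = Round(s_2, k_2) = 0x3734
s_4 = Round(s_3, k_3) = 0x34F0
s_5 = Round(s_4, k_4) = 0xF083
s_6 = Round(s_5, k_5) = 0x83A3

0x83A3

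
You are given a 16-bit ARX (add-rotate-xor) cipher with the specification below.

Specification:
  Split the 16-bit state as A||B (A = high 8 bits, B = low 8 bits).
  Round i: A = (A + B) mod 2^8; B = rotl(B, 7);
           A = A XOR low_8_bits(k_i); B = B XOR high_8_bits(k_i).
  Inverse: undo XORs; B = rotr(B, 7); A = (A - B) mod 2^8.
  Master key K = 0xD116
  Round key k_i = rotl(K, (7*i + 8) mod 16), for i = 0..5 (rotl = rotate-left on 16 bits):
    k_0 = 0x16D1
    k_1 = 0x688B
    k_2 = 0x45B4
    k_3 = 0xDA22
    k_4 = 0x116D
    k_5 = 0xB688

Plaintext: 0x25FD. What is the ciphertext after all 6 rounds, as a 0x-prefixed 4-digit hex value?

0x13E1

s_0 = plaintext = 0x25FD
s_1 = Round(s_0, k_0) = 0xF3E8
s_2 = Round(s_1, k_1) = 0x501C
s_3 = Round(s_2, k_2) = 0xD84B
s_4 = Round(s_3, k_3) = 0x017F
s_5 = Round(s_4, k_4) = 0xEDAE
s_6 = Round(s_5, k_5) = 0x13E1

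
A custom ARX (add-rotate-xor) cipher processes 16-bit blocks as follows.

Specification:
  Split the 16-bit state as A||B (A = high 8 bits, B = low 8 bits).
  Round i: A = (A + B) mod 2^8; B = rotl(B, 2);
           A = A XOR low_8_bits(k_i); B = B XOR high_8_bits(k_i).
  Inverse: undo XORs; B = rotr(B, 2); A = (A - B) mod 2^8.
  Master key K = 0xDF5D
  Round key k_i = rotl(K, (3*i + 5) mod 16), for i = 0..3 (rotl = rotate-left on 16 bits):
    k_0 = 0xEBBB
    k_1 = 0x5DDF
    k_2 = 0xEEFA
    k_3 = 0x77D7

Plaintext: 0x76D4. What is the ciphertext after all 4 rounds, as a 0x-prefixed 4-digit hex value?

s_0 = plaintext = 0x76D4
s_1 = Round(s_0, k_0) = 0xF1B8
s_2 = Round(s_1, k_1) = 0x76BF
s_3 = Round(s_2, k_2) = 0xCF10
s_4 = Round(s_3, k_3) = 0x0837

0x0837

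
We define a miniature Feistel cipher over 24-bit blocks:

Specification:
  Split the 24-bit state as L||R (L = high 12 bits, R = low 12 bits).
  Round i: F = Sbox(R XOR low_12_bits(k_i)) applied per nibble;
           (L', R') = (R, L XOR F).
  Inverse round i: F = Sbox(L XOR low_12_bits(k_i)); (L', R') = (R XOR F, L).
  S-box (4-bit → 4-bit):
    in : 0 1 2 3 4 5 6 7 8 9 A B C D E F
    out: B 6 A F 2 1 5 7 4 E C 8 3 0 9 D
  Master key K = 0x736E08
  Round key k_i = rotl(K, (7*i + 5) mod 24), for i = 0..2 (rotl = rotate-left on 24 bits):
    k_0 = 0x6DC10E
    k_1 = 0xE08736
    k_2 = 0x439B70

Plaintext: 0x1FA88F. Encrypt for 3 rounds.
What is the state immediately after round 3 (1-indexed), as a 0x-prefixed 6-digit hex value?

s_0 = plaintext = 0x1FA88F
s_1 = Round(s_0, k_0) = 0x88FFBC
s_2 = Round(s_1, k_1) = 0xFBCCC3
s_3 = Round(s_2, k_2) = 0xCC3833

0xCC3833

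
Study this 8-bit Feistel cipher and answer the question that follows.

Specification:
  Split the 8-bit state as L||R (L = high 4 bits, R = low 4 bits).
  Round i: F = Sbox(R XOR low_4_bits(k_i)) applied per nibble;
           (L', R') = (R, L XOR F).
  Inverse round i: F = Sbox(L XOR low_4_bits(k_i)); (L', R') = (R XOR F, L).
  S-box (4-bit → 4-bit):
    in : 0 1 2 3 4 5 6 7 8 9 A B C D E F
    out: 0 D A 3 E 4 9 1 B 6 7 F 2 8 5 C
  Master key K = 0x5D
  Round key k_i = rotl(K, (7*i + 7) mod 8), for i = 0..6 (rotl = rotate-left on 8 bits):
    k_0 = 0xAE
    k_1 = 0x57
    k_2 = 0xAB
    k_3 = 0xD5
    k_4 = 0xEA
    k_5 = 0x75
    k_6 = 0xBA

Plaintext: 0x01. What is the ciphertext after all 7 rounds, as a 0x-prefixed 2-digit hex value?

s_0 = plaintext = 0x01
s_1 = Round(s_0, k_0) = 0x1C
s_2 = Round(s_1, k_1) = 0xCE
s_3 = Round(s_2, k_2) = 0xE8
s_4 = Round(s_3, k_3) = 0x86
s_5 = Round(s_4, k_4) = 0x6A
s_6 = Round(s_5, k_5) = 0xAA
s_7 = Round(s_6, k_6) = 0xAA

0xAA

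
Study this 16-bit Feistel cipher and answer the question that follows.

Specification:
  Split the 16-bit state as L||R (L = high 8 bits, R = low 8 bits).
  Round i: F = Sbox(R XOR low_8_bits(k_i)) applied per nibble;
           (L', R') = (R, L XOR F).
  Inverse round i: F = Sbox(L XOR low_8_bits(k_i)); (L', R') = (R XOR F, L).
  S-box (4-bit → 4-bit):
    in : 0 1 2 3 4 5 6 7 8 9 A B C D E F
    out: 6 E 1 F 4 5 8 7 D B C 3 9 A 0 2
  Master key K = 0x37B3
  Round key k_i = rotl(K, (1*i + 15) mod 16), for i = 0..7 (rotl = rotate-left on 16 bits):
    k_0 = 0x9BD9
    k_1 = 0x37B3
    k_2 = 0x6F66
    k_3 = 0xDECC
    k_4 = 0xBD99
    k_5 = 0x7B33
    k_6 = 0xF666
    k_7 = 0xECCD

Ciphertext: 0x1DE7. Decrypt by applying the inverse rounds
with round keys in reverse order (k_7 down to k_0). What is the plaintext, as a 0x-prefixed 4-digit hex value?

0xEABF

s_0 = ciphertext = 0x1DE7
s_1 = InvRound(s_0, k_7) = 0x411D
s_2 = InvRound(s_1, k_6) = 0x0A41
s_3 = InvRound(s_2, k_5) = 0xBA0A
s_4 = InvRound(s_3, k_4) = 0x15BA
s_5 = InvRound(s_4, k_3) = 0x1115
s_6 = InvRound(s_5, k_2) = 0x6211
s_7 = InvRound(s_6, k_1) = 0xBF62
s_8 = InvRound(s_7, k_0) = 0xEABF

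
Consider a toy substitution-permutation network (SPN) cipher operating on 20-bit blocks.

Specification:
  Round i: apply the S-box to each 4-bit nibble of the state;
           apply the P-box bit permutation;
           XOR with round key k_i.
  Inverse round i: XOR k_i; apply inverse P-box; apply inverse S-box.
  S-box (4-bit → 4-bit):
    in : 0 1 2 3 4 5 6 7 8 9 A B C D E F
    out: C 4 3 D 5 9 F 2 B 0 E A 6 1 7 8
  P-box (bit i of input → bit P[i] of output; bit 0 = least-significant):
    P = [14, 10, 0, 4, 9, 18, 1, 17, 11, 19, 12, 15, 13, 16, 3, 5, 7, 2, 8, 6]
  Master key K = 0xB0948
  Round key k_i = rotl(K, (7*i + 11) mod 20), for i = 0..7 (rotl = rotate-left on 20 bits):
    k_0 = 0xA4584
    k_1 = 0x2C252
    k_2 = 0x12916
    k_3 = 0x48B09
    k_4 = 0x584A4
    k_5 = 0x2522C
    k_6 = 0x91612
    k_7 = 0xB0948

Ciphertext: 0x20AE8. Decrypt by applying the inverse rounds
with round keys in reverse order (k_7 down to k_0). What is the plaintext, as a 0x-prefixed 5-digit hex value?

0x56C7F

s_0 = ciphertext = 0x20AE8
s_1 = InvRound(s_0, k_7) = 0x4B7D9
s_2 = InvRound(s_1, k_6) = 0x3EBC1
s_3 = InvRound(s_2, k_5) = 0x66391
s_4 = InvRound(s_3, k_4) = 0xC8F56
s_5 = InvRound(s_4, k_3) = 0xB171A
s_6 = InvRound(s_5, k_2) = 0x74E57
s_7 = InvRound(s_6, k_1) = 0x7757C
s_8 = InvRound(s_7, k_0) = 0x56C7F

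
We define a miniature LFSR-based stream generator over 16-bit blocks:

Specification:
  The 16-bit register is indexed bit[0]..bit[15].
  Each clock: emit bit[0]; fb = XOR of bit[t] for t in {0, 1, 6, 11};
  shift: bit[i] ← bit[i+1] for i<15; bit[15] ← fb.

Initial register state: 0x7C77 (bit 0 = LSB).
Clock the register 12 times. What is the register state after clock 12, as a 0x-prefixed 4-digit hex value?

0x5F27

reg_0 = 0x7C77
clock 1: out=1, reg = 0x3E3B
clock 2: out=1, reg = 0x9F1D
clock 3: out=1, reg = 0x4F8E
clock 4: out=0, reg = 0x27C7
clock 5: out=1, reg = 0x93E3
clock 6: out=1, reg = 0xC9F1
clock 7: out=1, reg = 0xE4F8
clock 8: out=0, reg = 0xF27C
clock 9: out=0, reg = 0xF93E
clock 10: out=0, reg = 0x7C9F
clock 11: out=1, reg = 0xBE4F
clock 12: out=1, reg = 0x5F27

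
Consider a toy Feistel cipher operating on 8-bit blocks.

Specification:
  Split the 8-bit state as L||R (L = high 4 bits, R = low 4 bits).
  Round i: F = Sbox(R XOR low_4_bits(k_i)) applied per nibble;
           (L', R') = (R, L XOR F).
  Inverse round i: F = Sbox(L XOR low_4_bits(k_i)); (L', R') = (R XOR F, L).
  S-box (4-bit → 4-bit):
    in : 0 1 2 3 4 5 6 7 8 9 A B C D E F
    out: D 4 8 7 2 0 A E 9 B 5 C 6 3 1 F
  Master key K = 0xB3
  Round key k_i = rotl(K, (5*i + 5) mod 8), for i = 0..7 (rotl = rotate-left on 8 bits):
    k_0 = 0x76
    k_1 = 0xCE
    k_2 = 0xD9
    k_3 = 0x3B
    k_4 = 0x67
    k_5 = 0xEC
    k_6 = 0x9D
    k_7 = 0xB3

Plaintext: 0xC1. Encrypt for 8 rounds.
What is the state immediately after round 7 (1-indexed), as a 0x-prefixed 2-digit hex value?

0xCC

s_0 = plaintext = 0xC1
s_1 = Round(s_0, k_0) = 0x12
s_2 = Round(s_1, k_1) = 0x27
s_3 = Round(s_2, k_2) = 0x73
s_4 = Round(s_3, k_3) = 0x3E
s_5 = Round(s_4, k_4) = 0xE8
s_6 = Round(s_5, k_5) = 0x8C
s_7 = Round(s_6, k_6) = 0xCC
s_8 = Round(s_7, k_7) = 0xC3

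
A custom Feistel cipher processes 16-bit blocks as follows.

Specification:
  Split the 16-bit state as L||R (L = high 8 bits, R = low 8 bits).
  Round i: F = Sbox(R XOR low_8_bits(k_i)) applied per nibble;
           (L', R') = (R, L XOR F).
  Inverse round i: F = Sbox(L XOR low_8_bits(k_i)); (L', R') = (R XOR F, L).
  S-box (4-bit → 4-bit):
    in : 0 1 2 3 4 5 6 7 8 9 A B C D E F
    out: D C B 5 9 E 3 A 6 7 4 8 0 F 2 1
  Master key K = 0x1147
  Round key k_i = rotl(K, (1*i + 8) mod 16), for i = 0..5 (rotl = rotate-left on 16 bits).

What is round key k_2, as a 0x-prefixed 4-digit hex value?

K = 0x1147
k_0 = rotl(K, (1*0+8) mod 16) = rotl(K, 8) = 0x4711
k_1 = rotl(K, (1*1+8) mod 16) = rotl(K, 9) = 0x8E22
k_2 = rotl(K, (1*2+8) mod 16) = rotl(K, 10) = 0x1C45

0x1C45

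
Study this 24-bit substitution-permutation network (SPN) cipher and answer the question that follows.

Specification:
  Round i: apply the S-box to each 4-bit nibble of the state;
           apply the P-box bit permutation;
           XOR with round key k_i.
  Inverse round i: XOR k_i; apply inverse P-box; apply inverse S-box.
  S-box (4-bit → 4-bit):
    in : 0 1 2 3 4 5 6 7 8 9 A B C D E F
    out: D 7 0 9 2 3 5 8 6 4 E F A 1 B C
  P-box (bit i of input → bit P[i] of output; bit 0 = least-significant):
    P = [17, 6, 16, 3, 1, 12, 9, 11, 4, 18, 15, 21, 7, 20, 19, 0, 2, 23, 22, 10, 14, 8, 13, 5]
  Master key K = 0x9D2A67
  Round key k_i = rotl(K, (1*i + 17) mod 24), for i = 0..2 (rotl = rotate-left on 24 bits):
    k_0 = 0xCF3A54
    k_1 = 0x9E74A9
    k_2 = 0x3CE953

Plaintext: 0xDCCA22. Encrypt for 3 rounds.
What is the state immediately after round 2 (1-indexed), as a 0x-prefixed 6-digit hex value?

s_0 = plaintext = 0xDCCA22
s_1 = Round(s_0, k_0) = 0x7BFE55
s_2 = Round(s_1, k_1) = 0x7060DE
s_3 = Round(s_2, k_2) = 0x566DAD

0x7060DE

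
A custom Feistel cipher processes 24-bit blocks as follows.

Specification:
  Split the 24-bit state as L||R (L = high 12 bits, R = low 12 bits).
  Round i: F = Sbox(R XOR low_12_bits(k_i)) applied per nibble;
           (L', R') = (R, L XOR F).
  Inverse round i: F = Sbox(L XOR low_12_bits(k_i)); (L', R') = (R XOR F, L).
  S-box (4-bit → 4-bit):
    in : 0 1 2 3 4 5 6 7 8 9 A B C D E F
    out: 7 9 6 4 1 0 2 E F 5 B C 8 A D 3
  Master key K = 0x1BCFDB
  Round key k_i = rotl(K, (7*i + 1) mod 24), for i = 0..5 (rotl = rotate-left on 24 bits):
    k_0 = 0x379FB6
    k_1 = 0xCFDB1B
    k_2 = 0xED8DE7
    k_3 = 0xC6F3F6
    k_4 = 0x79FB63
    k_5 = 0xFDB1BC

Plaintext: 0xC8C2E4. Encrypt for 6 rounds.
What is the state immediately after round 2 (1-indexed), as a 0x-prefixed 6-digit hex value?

0x68A8BD

s_0 = plaintext = 0xC8C2E4
s_1 = Round(s_0, k_0) = 0x2E468A
s_2 = Round(s_1, k_1) = 0x68A8BD
s_3 = Round(s_2, k_2) = 0x8BD681
s_4 = Round(s_3, k_3) = 0x681853
s_5 = Round(s_4, k_4) = 0x8532C6
s_6 = Round(s_5, k_5) = 0x2C6CB8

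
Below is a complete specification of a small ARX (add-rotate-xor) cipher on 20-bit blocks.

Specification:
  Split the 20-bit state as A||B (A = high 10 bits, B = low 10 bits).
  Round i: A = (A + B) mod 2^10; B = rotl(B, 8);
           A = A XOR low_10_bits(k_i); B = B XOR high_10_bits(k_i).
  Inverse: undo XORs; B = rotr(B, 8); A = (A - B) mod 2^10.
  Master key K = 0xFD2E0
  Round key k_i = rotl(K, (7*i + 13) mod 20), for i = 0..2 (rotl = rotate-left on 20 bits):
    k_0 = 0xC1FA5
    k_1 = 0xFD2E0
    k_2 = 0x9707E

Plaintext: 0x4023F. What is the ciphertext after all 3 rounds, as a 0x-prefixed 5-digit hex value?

s_0 = plaintext = 0x4023F
s_1 = Round(s_0, k_0) = 0x26888
s_2 = Round(s_1, k_1) = 0xF0BD6
s_3 = Round(s_2, k_2) = 0xF98A9

0xF98A9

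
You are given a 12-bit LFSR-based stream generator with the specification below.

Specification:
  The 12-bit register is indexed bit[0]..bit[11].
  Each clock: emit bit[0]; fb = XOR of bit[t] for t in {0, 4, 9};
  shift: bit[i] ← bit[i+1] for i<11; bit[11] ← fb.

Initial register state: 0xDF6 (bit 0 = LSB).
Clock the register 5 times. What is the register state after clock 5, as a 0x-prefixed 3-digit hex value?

0xBEF

reg_0 = 0xDF6
clock 1: out=0, reg = 0xEFB
clock 2: out=1, reg = 0xF7D
clock 3: out=1, reg = 0xFBE
clock 4: out=0, reg = 0x7DF
clock 5: out=1, reg = 0xBEF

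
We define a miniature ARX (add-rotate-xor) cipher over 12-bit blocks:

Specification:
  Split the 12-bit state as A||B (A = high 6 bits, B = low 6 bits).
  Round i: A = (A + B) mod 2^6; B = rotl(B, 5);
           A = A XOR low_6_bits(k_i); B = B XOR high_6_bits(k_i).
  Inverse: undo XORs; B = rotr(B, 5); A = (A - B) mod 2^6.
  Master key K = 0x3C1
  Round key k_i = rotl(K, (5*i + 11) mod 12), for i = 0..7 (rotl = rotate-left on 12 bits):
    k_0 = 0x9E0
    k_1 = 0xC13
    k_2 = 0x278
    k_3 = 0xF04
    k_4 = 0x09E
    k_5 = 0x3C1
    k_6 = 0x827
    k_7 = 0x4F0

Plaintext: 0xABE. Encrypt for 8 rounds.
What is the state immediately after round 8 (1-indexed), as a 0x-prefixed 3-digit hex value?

0x0ED

s_0 = plaintext = 0xABE
s_1 = Round(s_0, k_0) = 0x238
s_2 = Round(s_1, k_1) = 0x4EC
s_3 = Round(s_2, k_2) = 0x1DF
s_4 = Round(s_3, k_3) = 0x893
s_5 = Round(s_4, k_4) = 0xAEB
s_6 = Round(s_5, k_5) = 0x5FA
s_7 = Round(s_6, k_6) = 0xDBD
s_8 = Round(s_7, k_7) = 0x0ED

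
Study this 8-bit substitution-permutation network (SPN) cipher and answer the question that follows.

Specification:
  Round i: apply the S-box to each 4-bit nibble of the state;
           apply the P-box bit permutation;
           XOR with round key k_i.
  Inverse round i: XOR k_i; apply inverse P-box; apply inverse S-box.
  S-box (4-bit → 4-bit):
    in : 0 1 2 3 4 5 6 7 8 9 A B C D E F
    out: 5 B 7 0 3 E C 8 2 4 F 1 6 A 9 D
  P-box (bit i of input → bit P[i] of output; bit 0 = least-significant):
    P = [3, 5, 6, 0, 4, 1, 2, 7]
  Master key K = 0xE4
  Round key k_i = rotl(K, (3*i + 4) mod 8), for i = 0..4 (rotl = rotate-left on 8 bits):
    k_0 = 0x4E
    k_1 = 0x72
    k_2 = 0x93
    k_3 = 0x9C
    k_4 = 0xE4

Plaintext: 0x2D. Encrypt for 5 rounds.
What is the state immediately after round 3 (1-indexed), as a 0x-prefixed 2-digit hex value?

0xEB

s_0 = plaintext = 0x2D
s_1 = Round(s_0, k_0) = 0x79
s_2 = Round(s_1, k_1) = 0xB2
s_3 = Round(s_2, k_2) = 0xEB
s_4 = Round(s_3, k_3) = 0x04
s_5 = Round(s_4, k_4) = 0xD8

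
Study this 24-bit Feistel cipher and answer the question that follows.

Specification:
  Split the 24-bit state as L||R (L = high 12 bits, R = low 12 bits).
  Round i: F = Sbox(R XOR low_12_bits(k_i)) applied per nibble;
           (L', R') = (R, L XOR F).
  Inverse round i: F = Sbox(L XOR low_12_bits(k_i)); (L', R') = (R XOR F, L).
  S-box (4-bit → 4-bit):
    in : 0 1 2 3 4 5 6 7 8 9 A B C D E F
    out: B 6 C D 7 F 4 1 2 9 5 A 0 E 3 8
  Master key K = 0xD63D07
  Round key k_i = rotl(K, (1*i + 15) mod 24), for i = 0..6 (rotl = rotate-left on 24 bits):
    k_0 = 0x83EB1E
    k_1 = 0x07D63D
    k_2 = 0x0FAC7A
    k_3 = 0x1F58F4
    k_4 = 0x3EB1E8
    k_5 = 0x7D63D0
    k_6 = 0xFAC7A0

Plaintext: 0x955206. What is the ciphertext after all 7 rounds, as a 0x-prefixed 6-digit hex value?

s_0 = plaintext = 0x955206
s_1 = Round(s_0, k_0) = 0x206037
s_2 = Round(s_1, k_1) = 0x0376B3
s_3 = Round(s_2, k_2) = 0x6B353E
s_4 = Round(s_3, k_3) = 0x53E8B6
s_5 = Round(s_4, k_4) = 0x8B6CCD
s_6 = Round(s_5, k_5) = 0xCCD0D8
s_7 = Round(s_6, k_6) = 0x0D8DDF

0x0D8DDF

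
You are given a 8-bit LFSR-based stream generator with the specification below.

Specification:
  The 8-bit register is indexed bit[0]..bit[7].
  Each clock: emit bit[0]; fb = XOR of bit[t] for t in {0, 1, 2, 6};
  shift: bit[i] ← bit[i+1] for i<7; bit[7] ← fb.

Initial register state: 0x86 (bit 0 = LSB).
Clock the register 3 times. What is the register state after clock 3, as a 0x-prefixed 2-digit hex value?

0xD0

reg_0 = 0x86
clock 1: out=0, reg = 0x43
clock 2: out=1, reg = 0xA1
clock 3: out=1, reg = 0xD0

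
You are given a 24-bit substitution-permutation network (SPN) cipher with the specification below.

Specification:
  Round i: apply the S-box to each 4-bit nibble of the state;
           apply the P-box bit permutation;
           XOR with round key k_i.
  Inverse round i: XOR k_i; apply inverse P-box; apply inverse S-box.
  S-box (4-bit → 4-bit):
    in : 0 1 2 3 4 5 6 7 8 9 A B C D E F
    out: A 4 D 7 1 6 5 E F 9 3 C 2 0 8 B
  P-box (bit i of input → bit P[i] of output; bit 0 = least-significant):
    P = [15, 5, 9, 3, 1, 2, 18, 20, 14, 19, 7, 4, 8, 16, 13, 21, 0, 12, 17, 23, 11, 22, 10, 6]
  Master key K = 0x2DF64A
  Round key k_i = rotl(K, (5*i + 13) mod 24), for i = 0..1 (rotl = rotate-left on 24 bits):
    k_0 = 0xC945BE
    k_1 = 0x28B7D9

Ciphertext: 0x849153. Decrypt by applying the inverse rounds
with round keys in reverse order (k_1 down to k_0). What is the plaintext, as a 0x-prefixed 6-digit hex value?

0x085274

s_0 = ciphertext = 0x849153
s_1 = InvRound(s_0, k_1) = 0x1EB56B
s_2 = InvRound(s_1, k_0) = 0x085274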